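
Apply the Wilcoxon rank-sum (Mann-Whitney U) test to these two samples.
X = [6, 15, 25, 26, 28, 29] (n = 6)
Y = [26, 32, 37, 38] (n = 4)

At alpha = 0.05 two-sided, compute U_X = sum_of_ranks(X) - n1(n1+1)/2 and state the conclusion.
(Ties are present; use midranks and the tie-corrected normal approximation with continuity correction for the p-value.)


Step 1: Combine and sort all 10 observations; assign midranks.
sorted (value, group): (6,X), (15,X), (25,X), (26,X), (26,Y), (28,X), (29,X), (32,Y), (37,Y), (38,Y)
ranks: 6->1, 15->2, 25->3, 26->4.5, 26->4.5, 28->6, 29->7, 32->8, 37->9, 38->10
Step 2: Rank sum for X: R1 = 1 + 2 + 3 + 4.5 + 6 + 7 = 23.5.
Step 3: U_X = R1 - n1(n1+1)/2 = 23.5 - 6*7/2 = 23.5 - 21 = 2.5.
       U_Y = n1*n2 - U_X = 24 - 2.5 = 21.5.
Step 4: Ties are present, so use the tie-corrected normal approximation (with continuity correction) for the p-value.
Step 5: p-value = 0.054273; compare to alpha = 0.05. fail to reject H0.

U_X = 2.5, p = 0.054273, fail to reject H0 at alpha = 0.05.


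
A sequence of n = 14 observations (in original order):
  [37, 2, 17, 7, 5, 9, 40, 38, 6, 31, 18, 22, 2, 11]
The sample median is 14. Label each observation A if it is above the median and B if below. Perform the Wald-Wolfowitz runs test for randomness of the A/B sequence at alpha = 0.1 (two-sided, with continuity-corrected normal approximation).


Step 1: Compute median = 14; label A = above, B = below.
Labels in order: ABABBBAABAAABB  (n_A = 7, n_B = 7)
Step 2: Count runs R = 8.
Step 3: Under H0 (random ordering), E[R] = 2*n_A*n_B/(n_A+n_B) + 1 = 2*7*7/14 + 1 = 8.0000.
        Var[R] = 2*n_A*n_B*(2*n_A*n_B - n_A - n_B) / ((n_A+n_B)^2 * (n_A+n_B-1)) = 8232/2548 = 3.2308.
        SD[R] = 1.7974.
Step 4: R = E[R], so z = 0 with no continuity correction.
Step 5: Two-sided p-value via normal approximation = 2*(1 - Phi(|z|)) = 1.000000.
Step 6: alpha = 0.1. fail to reject H0.

R = 8, z = 0.0000, p = 1.000000, fail to reject H0.


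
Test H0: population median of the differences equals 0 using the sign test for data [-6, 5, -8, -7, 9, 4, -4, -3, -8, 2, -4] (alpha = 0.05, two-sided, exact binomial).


Step 1: Discard zero differences. Original n = 11; n_eff = number of nonzero differences = 11.
Nonzero differences (with sign): -6, +5, -8, -7, +9, +4, -4, -3, -8, +2, -4
Step 2: Count signs: positive = 4, negative = 7.
Step 3: Under H0: P(positive) = 0.5, so the number of positives S ~ Bin(11, 0.5).
Step 4: Two-sided exact p-value = sum of Bin(11,0.5) probabilities at or below the observed probability = 0.548828.
Step 5: alpha = 0.05. fail to reject H0.

n_eff = 11, pos = 4, neg = 7, p = 0.548828, fail to reject H0.


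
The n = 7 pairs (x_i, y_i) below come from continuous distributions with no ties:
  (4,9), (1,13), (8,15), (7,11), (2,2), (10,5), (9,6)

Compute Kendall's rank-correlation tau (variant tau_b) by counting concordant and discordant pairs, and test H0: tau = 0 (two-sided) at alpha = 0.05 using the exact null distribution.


Step 1: Enumerate the 21 unordered pairs (i,j) with i<j and classify each by sign(x_j-x_i) * sign(y_j-y_i).
  (1,2):dx=-3,dy=+4->D; (1,3):dx=+4,dy=+6->C; (1,4):dx=+3,dy=+2->C; (1,5):dx=-2,dy=-7->C
  (1,6):dx=+6,dy=-4->D; (1,7):dx=+5,dy=-3->D; (2,3):dx=+7,dy=+2->C; (2,4):dx=+6,dy=-2->D
  (2,5):dx=+1,dy=-11->D; (2,6):dx=+9,dy=-8->D; (2,7):dx=+8,dy=-7->D; (3,4):dx=-1,dy=-4->C
  (3,5):dx=-6,dy=-13->C; (3,6):dx=+2,dy=-10->D; (3,7):dx=+1,dy=-9->D; (4,5):dx=-5,dy=-9->C
  (4,6):dx=+3,dy=-6->D; (4,7):dx=+2,dy=-5->D; (5,6):dx=+8,dy=+3->C; (5,7):dx=+7,dy=+4->C
  (6,7):dx=-1,dy=+1->D
Step 2: C = 9, D = 12, total pairs = 21.
Step 3: tau = (C - D)/(n(n-1)/2) = (9 - 12)/21 = -0.142857.
Step 4: Exact two-sided p-value (enumerate n! = 5040 permutations of y under H0): p = 0.772619.
Step 5: alpha = 0.05. fail to reject H0.

tau_b = -0.1429 (C=9, D=12), p = 0.772619, fail to reject H0.


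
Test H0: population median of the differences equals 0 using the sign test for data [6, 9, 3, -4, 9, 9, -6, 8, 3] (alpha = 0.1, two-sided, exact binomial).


Step 1: Discard zero differences. Original n = 9; n_eff = number of nonzero differences = 9.
Nonzero differences (with sign): +6, +9, +3, -4, +9, +9, -6, +8, +3
Step 2: Count signs: positive = 7, negative = 2.
Step 3: Under H0: P(positive) = 0.5, so the number of positives S ~ Bin(9, 0.5).
Step 4: Two-sided exact p-value = sum of Bin(9,0.5) probabilities at or below the observed probability = 0.179688.
Step 5: alpha = 0.1. fail to reject H0.

n_eff = 9, pos = 7, neg = 2, p = 0.179688, fail to reject H0.


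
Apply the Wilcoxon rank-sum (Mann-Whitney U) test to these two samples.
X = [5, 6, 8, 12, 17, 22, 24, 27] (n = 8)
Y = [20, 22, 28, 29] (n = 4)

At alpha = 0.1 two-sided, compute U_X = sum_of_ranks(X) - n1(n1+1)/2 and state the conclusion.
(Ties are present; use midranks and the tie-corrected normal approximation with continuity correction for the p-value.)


Step 1: Combine and sort all 12 observations; assign midranks.
sorted (value, group): (5,X), (6,X), (8,X), (12,X), (17,X), (20,Y), (22,X), (22,Y), (24,X), (27,X), (28,Y), (29,Y)
ranks: 5->1, 6->2, 8->3, 12->4, 17->5, 20->6, 22->7.5, 22->7.5, 24->9, 27->10, 28->11, 29->12
Step 2: Rank sum for X: R1 = 1 + 2 + 3 + 4 + 5 + 7.5 + 9 + 10 = 41.5.
Step 3: U_X = R1 - n1(n1+1)/2 = 41.5 - 8*9/2 = 41.5 - 36 = 5.5.
       U_Y = n1*n2 - U_X = 32 - 5.5 = 26.5.
Step 4: Ties are present, so use the tie-corrected normal approximation (with continuity correction) for the p-value.
Step 5: p-value = 0.088869; compare to alpha = 0.1. reject H0.

U_X = 5.5, p = 0.088869, reject H0 at alpha = 0.1.


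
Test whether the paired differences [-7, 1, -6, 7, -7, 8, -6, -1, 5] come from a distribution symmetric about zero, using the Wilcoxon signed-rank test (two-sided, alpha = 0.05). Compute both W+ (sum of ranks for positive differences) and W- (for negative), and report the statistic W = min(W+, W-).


Step 1: Drop any zero differences (none here) and take |d_i|.
|d| = [7, 1, 6, 7, 7, 8, 6, 1, 5]
Step 2: Midrank |d_i| (ties get averaged ranks).
ranks: |7|->7, |1|->1.5, |6|->4.5, |7|->7, |7|->7, |8|->9, |6|->4.5, |1|->1.5, |5|->3
Step 3: Attach original signs; sum ranks with positive sign and with negative sign.
W+ = 1.5 + 7 + 9 + 3 = 20.5
W- = 7 + 4.5 + 7 + 4.5 + 1.5 = 24.5
(Check: W+ + W- = 45 should equal n(n+1)/2 = 45.)
Step 4: Test statistic W = min(W+, W-) = 20.5.
Step 5: Ties in |d|, so use the tie-corrected normal approximation.
        E[W] = n(n+1)/4 = 9*10/4 = 22.5.
        Tie groups: |d|=1 (t=2), |d|=6 (t=2), |d|=7 (t=3); sum(t^3 - t) = 36.
        Var[W] = n(n+1)(2n+1)/24 - sum(t^3-t)/48 = 1710/24 - 36/48 = 70.5.
        z = (W - E[W]) / sqrt(Var[W]) = (20.5 - 22.5) / 8.3964 = -0.2382.
        Two-sided p = 2*Phi(z) = 0.811729.
Step 6: alpha = 0.05. fail to reject H0.

W+ = 20.5, W- = 24.5, W = min = 20.5, p = 0.811729, fail to reject H0.


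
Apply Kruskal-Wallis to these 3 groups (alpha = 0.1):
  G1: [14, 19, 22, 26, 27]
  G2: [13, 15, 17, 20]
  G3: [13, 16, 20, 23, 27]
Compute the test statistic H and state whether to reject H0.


Step 1: Combine all N = 14 observations and assign midranks.
sorted (value, group, rank): (13,G2,1.5), (13,G3,1.5), (14,G1,3), (15,G2,4), (16,G3,5), (17,G2,6), (19,G1,7), (20,G2,8.5), (20,G3,8.5), (22,G1,10), (23,G3,11), (26,G1,12), (27,G1,13.5), (27,G3,13.5)
Step 2: Sum ranks within each group.
R_1 = 45.5 (n_1 = 5)
R_2 = 20 (n_2 = 4)
R_3 = 39.5 (n_3 = 5)
Step 3: H = 12/(N(N+1)) * sum(R_i^2/n_i) - 3(N+1)
     = 12/(14*15) * (45.5^2/5 + 20^2/4 + 39.5^2/5) - 3*15
     = 0.057143 * 826.1 - 45
     = 2.205714.
Step 4: Ties present; correction factor C = 1 - 18/(14^3 - 14) = 0.993407. Corrected H = 2.205714 / 0.993407 = 2.220354.
Step 5: Under H0, H ~ chi^2(2); p-value = 0.329501.
Step 6: alpha = 0.1. fail to reject H0.

H = 2.2204, df = 2, p = 0.329501, fail to reject H0.


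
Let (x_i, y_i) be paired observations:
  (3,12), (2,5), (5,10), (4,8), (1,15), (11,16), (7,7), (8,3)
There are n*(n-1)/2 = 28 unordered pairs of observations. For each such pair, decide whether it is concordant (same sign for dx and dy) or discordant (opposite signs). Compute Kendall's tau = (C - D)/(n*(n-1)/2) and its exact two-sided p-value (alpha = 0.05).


Step 1: Enumerate the 28 unordered pairs (i,j) with i<j and classify each by sign(x_j-x_i) * sign(y_j-y_i).
  (1,2):dx=-1,dy=-7->C; (1,3):dx=+2,dy=-2->D; (1,4):dx=+1,dy=-4->D; (1,5):dx=-2,dy=+3->D
  (1,6):dx=+8,dy=+4->C; (1,7):dx=+4,dy=-5->D; (1,8):dx=+5,dy=-9->D; (2,3):dx=+3,dy=+5->C
  (2,4):dx=+2,dy=+3->C; (2,5):dx=-1,dy=+10->D; (2,6):dx=+9,dy=+11->C; (2,7):dx=+5,dy=+2->C
  (2,8):dx=+6,dy=-2->D; (3,4):dx=-1,dy=-2->C; (3,5):dx=-4,dy=+5->D; (3,6):dx=+6,dy=+6->C
  (3,7):dx=+2,dy=-3->D; (3,8):dx=+3,dy=-7->D; (4,5):dx=-3,dy=+7->D; (4,6):dx=+7,dy=+8->C
  (4,7):dx=+3,dy=-1->D; (4,8):dx=+4,dy=-5->D; (5,6):dx=+10,dy=+1->C; (5,7):dx=+6,dy=-8->D
  (5,8):dx=+7,dy=-12->D; (6,7):dx=-4,dy=-9->C; (6,8):dx=-3,dy=-13->C; (7,8):dx=+1,dy=-4->D
Step 2: C = 12, D = 16, total pairs = 28.
Step 3: tau = (C - D)/(n(n-1)/2) = (12 - 16)/28 = -0.142857.
Step 4: Exact two-sided p-value (enumerate n! = 40320 permutations of y under H0): p = 0.719544.
Step 5: alpha = 0.05. fail to reject H0.

tau_b = -0.1429 (C=12, D=16), p = 0.719544, fail to reject H0.


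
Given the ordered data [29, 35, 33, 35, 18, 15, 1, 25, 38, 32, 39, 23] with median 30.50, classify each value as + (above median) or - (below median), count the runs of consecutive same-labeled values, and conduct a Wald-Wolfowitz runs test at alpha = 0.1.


Step 1: Compute median = 30.50; label A = above, B = below.
Labels in order: BAAABBBBAAAB  (n_A = 6, n_B = 6)
Step 2: Count runs R = 5.
Step 3: Under H0 (random ordering), E[R] = 2*n_A*n_B/(n_A+n_B) + 1 = 2*6*6/12 + 1 = 7.0000.
        Var[R] = 2*n_A*n_B*(2*n_A*n_B - n_A - n_B) / ((n_A+n_B)^2 * (n_A+n_B-1)) = 4320/1584 = 2.7273.
        SD[R] = 1.6514.
Step 4: Continuity-corrected z = (R + 0.5 - E[R]) / SD[R] = (5 + 0.5 - 7.0000) / 1.6514 = -0.9083.
Step 5: Two-sided p-value via normal approximation = 2*(1 - Phi(|z|)) = 0.363722.
Step 6: alpha = 0.1. fail to reject H0.

R = 5, z = -0.9083, p = 0.363722, fail to reject H0.


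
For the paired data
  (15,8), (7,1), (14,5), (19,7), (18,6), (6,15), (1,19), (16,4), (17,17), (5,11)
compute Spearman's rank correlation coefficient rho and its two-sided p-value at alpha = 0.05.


Step 1: Rank x and y separately (midranks; no ties here).
rank(x): 15->6, 7->4, 14->5, 19->10, 18->9, 6->3, 1->1, 16->7, 17->8, 5->2
rank(y): 8->6, 1->1, 5->3, 7->5, 6->4, 15->8, 19->10, 4->2, 17->9, 11->7
Step 2: d_i = R_x(i) - R_y(i); compute d_i^2.
  (6-6)^2=0, (4-1)^2=9, (5-3)^2=4, (10-5)^2=25, (9-4)^2=25, (3-8)^2=25, (1-10)^2=81, (7-2)^2=25, (8-9)^2=1, (2-7)^2=25
sum(d^2) = 220.
Step 3: rho = 1 - 6*220 / (10*(10^2 - 1)) = 1 - 1320/990 = -0.333333.
Step 4: Under H0, t = rho * sqrt((n-2)/(1-rho^2)) = -1.0000 ~ t(8).
Step 5: Two-sided p-value from the t-distribution with 8 df = 0.346594.
Step 6: alpha = 0.05. fail to reject H0.

rho = -0.3333, p = 0.346594, fail to reject H0 at alpha = 0.05.


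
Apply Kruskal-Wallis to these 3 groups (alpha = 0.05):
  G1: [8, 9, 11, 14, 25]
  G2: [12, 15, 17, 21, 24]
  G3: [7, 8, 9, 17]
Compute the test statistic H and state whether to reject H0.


Step 1: Combine all N = 14 observations and assign midranks.
sorted (value, group, rank): (7,G3,1), (8,G1,2.5), (8,G3,2.5), (9,G1,4.5), (9,G3,4.5), (11,G1,6), (12,G2,7), (14,G1,8), (15,G2,9), (17,G2,10.5), (17,G3,10.5), (21,G2,12), (24,G2,13), (25,G1,14)
Step 2: Sum ranks within each group.
R_1 = 35 (n_1 = 5)
R_2 = 51.5 (n_2 = 5)
R_3 = 18.5 (n_3 = 4)
Step 3: H = 12/(N(N+1)) * sum(R_i^2/n_i) - 3(N+1)
     = 12/(14*15) * (35^2/5 + 51.5^2/5 + 18.5^2/4) - 3*15
     = 0.057143 * 861.013 - 45
     = 4.200714.
Step 4: Ties present; correction factor C = 1 - 18/(14^3 - 14) = 0.993407. Corrected H = 4.200714 / 0.993407 = 4.228595.
Step 5: Under H0, H ~ chi^2(2); p-value = 0.120718.
Step 6: alpha = 0.05. fail to reject H0.

H = 4.2286, df = 2, p = 0.120718, fail to reject H0.


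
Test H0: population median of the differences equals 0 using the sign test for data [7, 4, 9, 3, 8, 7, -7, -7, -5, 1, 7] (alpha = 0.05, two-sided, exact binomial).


Step 1: Discard zero differences. Original n = 11; n_eff = number of nonzero differences = 11.
Nonzero differences (with sign): +7, +4, +9, +3, +8, +7, -7, -7, -5, +1, +7
Step 2: Count signs: positive = 8, negative = 3.
Step 3: Under H0: P(positive) = 0.5, so the number of positives S ~ Bin(11, 0.5).
Step 4: Two-sided exact p-value = sum of Bin(11,0.5) probabilities at or below the observed probability = 0.226562.
Step 5: alpha = 0.05. fail to reject H0.

n_eff = 11, pos = 8, neg = 3, p = 0.226562, fail to reject H0.


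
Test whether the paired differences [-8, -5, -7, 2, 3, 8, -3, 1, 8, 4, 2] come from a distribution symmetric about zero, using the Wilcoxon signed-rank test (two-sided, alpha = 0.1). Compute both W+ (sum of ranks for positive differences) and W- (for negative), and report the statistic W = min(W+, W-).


Step 1: Drop any zero differences (none here) and take |d_i|.
|d| = [8, 5, 7, 2, 3, 8, 3, 1, 8, 4, 2]
Step 2: Midrank |d_i| (ties get averaged ranks).
ranks: |8|->10, |5|->7, |7|->8, |2|->2.5, |3|->4.5, |8|->10, |3|->4.5, |1|->1, |8|->10, |4|->6, |2|->2.5
Step 3: Attach original signs; sum ranks with positive sign and with negative sign.
W+ = 2.5 + 4.5 + 10 + 1 + 10 + 6 + 2.5 = 36.5
W- = 10 + 7 + 8 + 4.5 = 29.5
(Check: W+ + W- = 66 should equal n(n+1)/2 = 66.)
Step 4: Test statistic W = min(W+, W-) = 29.5.
Step 5: Ties in |d|, so use the tie-corrected normal approximation.
        E[W] = n(n+1)/4 = 11*12/4 = 33.
        Tie groups: |d|=2 (t=2), |d|=3 (t=2), |d|=8 (t=3); sum(t^3 - t) = 36.
        Var[W] = n(n+1)(2n+1)/24 - sum(t^3-t)/48 = 3036/24 - 36/48 = 125.75.
        z = (W - E[W]) / sqrt(Var[W]) = (29.5 - 33) / 11.2138 = -0.3121.
        Two-sided p = 2*Phi(z) = 0.754953.
Step 6: alpha = 0.1. fail to reject H0.

W+ = 36.5, W- = 29.5, W = min = 29.5, p = 0.754953, fail to reject H0.


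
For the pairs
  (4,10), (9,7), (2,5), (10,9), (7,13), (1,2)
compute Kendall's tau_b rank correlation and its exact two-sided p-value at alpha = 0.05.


Step 1: Enumerate the 15 unordered pairs (i,j) with i<j and classify each by sign(x_j-x_i) * sign(y_j-y_i).
  (1,2):dx=+5,dy=-3->D; (1,3):dx=-2,dy=-5->C; (1,4):dx=+6,dy=-1->D; (1,5):dx=+3,dy=+3->C
  (1,6):dx=-3,dy=-8->C; (2,3):dx=-7,dy=-2->C; (2,4):dx=+1,dy=+2->C; (2,5):dx=-2,dy=+6->D
  (2,6):dx=-8,dy=-5->C; (3,4):dx=+8,dy=+4->C; (3,5):dx=+5,dy=+8->C; (3,6):dx=-1,dy=-3->C
  (4,5):dx=-3,dy=+4->D; (4,6):dx=-9,dy=-7->C; (5,6):dx=-6,dy=-11->C
Step 2: C = 11, D = 4, total pairs = 15.
Step 3: tau = (C - D)/(n(n-1)/2) = (11 - 4)/15 = 0.466667.
Step 4: Exact two-sided p-value (enumerate n! = 720 permutations of y under H0): p = 0.272222.
Step 5: alpha = 0.05. fail to reject H0.

tau_b = 0.4667 (C=11, D=4), p = 0.272222, fail to reject H0.


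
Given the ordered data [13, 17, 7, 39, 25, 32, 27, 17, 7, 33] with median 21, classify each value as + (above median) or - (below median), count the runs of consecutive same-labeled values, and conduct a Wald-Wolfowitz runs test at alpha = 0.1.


Step 1: Compute median = 21; label A = above, B = below.
Labels in order: BBBAAAABBA  (n_A = 5, n_B = 5)
Step 2: Count runs R = 4.
Step 3: Under H0 (random ordering), E[R] = 2*n_A*n_B/(n_A+n_B) + 1 = 2*5*5/10 + 1 = 6.0000.
        Var[R] = 2*n_A*n_B*(2*n_A*n_B - n_A - n_B) / ((n_A+n_B)^2 * (n_A+n_B-1)) = 2000/900 = 2.2222.
        SD[R] = 1.4907.
Step 4: Continuity-corrected z = (R + 0.5 - E[R]) / SD[R] = (4 + 0.5 - 6.0000) / 1.4907 = -1.0062.
Step 5: Two-sided p-value via normal approximation = 2*(1 - Phi(|z|)) = 0.314305.
Step 6: alpha = 0.1. fail to reject H0.

R = 4, z = -1.0062, p = 0.314305, fail to reject H0.


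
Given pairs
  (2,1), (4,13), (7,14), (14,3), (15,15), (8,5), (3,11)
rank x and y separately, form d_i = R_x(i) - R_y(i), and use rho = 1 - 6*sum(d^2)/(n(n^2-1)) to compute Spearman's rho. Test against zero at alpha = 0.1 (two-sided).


Step 1: Rank x and y separately (midranks; no ties here).
rank(x): 2->1, 4->3, 7->4, 14->6, 15->7, 8->5, 3->2
rank(y): 1->1, 13->5, 14->6, 3->2, 15->7, 5->3, 11->4
Step 2: d_i = R_x(i) - R_y(i); compute d_i^2.
  (1-1)^2=0, (3-5)^2=4, (4-6)^2=4, (6-2)^2=16, (7-7)^2=0, (5-3)^2=4, (2-4)^2=4
sum(d^2) = 32.
Step 3: rho = 1 - 6*32 / (7*(7^2 - 1)) = 1 - 192/336 = 0.428571.
Step 4: Under H0, t = rho * sqrt((n-2)/(1-rho^2)) = 1.0607 ~ t(5).
Step 5: Two-sided p-value from the t-distribution with 5 df = 0.337368.
Step 6: alpha = 0.1. fail to reject H0.

rho = 0.4286, p = 0.337368, fail to reject H0 at alpha = 0.1.


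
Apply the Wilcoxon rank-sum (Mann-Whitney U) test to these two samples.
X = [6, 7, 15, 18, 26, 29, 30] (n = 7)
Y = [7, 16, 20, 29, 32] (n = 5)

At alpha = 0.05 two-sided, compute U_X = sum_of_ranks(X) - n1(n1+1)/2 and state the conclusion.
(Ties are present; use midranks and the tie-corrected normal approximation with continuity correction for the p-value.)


Step 1: Combine and sort all 12 observations; assign midranks.
sorted (value, group): (6,X), (7,X), (7,Y), (15,X), (16,Y), (18,X), (20,Y), (26,X), (29,X), (29,Y), (30,X), (32,Y)
ranks: 6->1, 7->2.5, 7->2.5, 15->4, 16->5, 18->6, 20->7, 26->8, 29->9.5, 29->9.5, 30->11, 32->12
Step 2: Rank sum for X: R1 = 1 + 2.5 + 4 + 6 + 8 + 9.5 + 11 = 42.
Step 3: U_X = R1 - n1(n1+1)/2 = 42 - 7*8/2 = 42 - 28 = 14.
       U_Y = n1*n2 - U_X = 35 - 14 = 21.
Step 4: Ties are present, so use the tie-corrected normal approximation (with continuity correction) for the p-value.
Step 5: p-value = 0.624905; compare to alpha = 0.05. fail to reject H0.

U_X = 14, p = 0.624905, fail to reject H0 at alpha = 0.05.


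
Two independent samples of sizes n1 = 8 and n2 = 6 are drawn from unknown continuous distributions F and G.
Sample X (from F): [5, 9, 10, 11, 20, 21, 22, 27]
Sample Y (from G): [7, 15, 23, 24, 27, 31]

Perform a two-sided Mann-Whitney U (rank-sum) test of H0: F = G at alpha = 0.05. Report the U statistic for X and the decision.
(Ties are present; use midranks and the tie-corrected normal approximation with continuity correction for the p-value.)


Step 1: Combine and sort all 14 observations; assign midranks.
sorted (value, group): (5,X), (7,Y), (9,X), (10,X), (11,X), (15,Y), (20,X), (21,X), (22,X), (23,Y), (24,Y), (27,X), (27,Y), (31,Y)
ranks: 5->1, 7->2, 9->3, 10->4, 11->5, 15->6, 20->7, 21->8, 22->9, 23->10, 24->11, 27->12.5, 27->12.5, 31->14
Step 2: Rank sum for X: R1 = 1 + 3 + 4 + 5 + 7 + 8 + 9 + 12.5 = 49.5.
Step 3: U_X = R1 - n1(n1+1)/2 = 49.5 - 8*9/2 = 49.5 - 36 = 13.5.
       U_Y = n1*n2 - U_X = 48 - 13.5 = 34.5.
Step 4: Ties are present, so use the tie-corrected normal approximation (with continuity correction) for the p-value.
Step 5: p-value = 0.196213; compare to alpha = 0.05. fail to reject H0.

U_X = 13.5, p = 0.196213, fail to reject H0 at alpha = 0.05.


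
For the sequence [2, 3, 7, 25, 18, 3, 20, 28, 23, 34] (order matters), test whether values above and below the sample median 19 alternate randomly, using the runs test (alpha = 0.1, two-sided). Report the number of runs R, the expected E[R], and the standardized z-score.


Step 1: Compute median = 19; label A = above, B = below.
Labels in order: BBBABBAAAA  (n_A = 5, n_B = 5)
Step 2: Count runs R = 4.
Step 3: Under H0 (random ordering), E[R] = 2*n_A*n_B/(n_A+n_B) + 1 = 2*5*5/10 + 1 = 6.0000.
        Var[R] = 2*n_A*n_B*(2*n_A*n_B - n_A - n_B) / ((n_A+n_B)^2 * (n_A+n_B-1)) = 2000/900 = 2.2222.
        SD[R] = 1.4907.
Step 4: Continuity-corrected z = (R + 0.5 - E[R]) / SD[R] = (4 + 0.5 - 6.0000) / 1.4907 = -1.0062.
Step 5: Two-sided p-value via normal approximation = 2*(1 - Phi(|z|)) = 0.314305.
Step 6: alpha = 0.1. fail to reject H0.

R = 4, z = -1.0062, p = 0.314305, fail to reject H0.


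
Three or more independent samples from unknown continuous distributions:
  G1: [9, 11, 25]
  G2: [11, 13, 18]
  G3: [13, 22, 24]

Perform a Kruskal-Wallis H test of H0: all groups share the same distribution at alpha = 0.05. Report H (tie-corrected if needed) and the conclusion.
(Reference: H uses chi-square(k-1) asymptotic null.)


Step 1: Combine all N = 9 observations and assign midranks.
sorted (value, group, rank): (9,G1,1), (11,G1,2.5), (11,G2,2.5), (13,G2,4.5), (13,G3,4.5), (18,G2,6), (22,G3,7), (24,G3,8), (25,G1,9)
Step 2: Sum ranks within each group.
R_1 = 12.5 (n_1 = 3)
R_2 = 13 (n_2 = 3)
R_3 = 19.5 (n_3 = 3)
Step 3: H = 12/(N(N+1)) * sum(R_i^2/n_i) - 3(N+1)
     = 12/(9*10) * (12.5^2/3 + 13^2/3 + 19.5^2/3) - 3*10
     = 0.133333 * 235.167 - 30
     = 1.355556.
Step 4: Ties present; correction factor C = 1 - 12/(9^3 - 9) = 0.983333. Corrected H = 1.355556 / 0.983333 = 1.378531.
Step 5: Under H0, H ~ chi^2(2); p-value = 0.501945.
Step 6: alpha = 0.05. fail to reject H0.

H = 1.3785, df = 2, p = 0.501945, fail to reject H0.


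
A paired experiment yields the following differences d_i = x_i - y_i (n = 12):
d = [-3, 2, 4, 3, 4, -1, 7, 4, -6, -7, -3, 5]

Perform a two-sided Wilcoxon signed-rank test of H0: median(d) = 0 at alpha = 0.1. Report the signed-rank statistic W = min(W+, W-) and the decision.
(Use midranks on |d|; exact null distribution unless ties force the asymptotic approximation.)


Step 1: Drop any zero differences (none here) and take |d_i|.
|d| = [3, 2, 4, 3, 4, 1, 7, 4, 6, 7, 3, 5]
Step 2: Midrank |d_i| (ties get averaged ranks).
ranks: |3|->4, |2|->2, |4|->7, |3|->4, |4|->7, |1|->1, |7|->11.5, |4|->7, |6|->10, |7|->11.5, |3|->4, |5|->9
Step 3: Attach original signs; sum ranks with positive sign and with negative sign.
W+ = 2 + 7 + 4 + 7 + 11.5 + 7 + 9 = 47.5
W- = 4 + 1 + 10 + 11.5 + 4 = 30.5
(Check: W+ + W- = 78 should equal n(n+1)/2 = 78.)
Step 4: Test statistic W = min(W+, W-) = 30.5.
Step 5: Ties in |d|, so use the tie-corrected normal approximation.
        E[W] = n(n+1)/4 = 12*13/4 = 39.
        Tie groups: |d|=3 (t=3), |d|=4 (t=3), |d|=7 (t=2); sum(t^3 - t) = 54.
        Var[W] = n(n+1)(2n+1)/24 - sum(t^3-t)/48 = 3900/24 - 54/48 = 161.375.
        z = (W - E[W]) / sqrt(Var[W]) = (30.5 - 39) / 12.7033 = -0.6691.
        Two-sided p = 2*Phi(z) = 0.503422.
Step 6: alpha = 0.1. fail to reject H0.

W+ = 47.5, W- = 30.5, W = min = 30.5, p = 0.503422, fail to reject H0.


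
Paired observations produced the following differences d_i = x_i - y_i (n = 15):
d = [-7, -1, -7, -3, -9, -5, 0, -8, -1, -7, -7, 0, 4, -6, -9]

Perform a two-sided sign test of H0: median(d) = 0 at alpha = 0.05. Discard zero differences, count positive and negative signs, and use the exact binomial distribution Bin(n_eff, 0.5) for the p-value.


Step 1: Discard zero differences. Original n = 15; n_eff = number of nonzero differences = 13.
Nonzero differences (with sign): -7, -1, -7, -3, -9, -5, -8, -1, -7, -7, +4, -6, -9
Step 2: Count signs: positive = 1, negative = 12.
Step 3: Under H0: P(positive) = 0.5, so the number of positives S ~ Bin(13, 0.5).
Step 4: Two-sided exact p-value = sum of Bin(13,0.5) probabilities at or below the observed probability = 0.003418.
Step 5: alpha = 0.05. reject H0.

n_eff = 13, pos = 1, neg = 12, p = 0.003418, reject H0.


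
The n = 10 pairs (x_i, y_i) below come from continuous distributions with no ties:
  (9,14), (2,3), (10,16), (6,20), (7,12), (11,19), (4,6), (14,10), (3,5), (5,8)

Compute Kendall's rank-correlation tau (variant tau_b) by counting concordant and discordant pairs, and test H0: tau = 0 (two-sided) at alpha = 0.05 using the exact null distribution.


Step 1: Enumerate the 45 unordered pairs (i,j) with i<j and classify each by sign(x_j-x_i) * sign(y_j-y_i).
  (1,2):dx=-7,dy=-11->C; (1,3):dx=+1,dy=+2->C; (1,4):dx=-3,dy=+6->D; (1,5):dx=-2,dy=-2->C
  (1,6):dx=+2,dy=+5->C; (1,7):dx=-5,dy=-8->C; (1,8):dx=+5,dy=-4->D; (1,9):dx=-6,dy=-9->C
  (1,10):dx=-4,dy=-6->C; (2,3):dx=+8,dy=+13->C; (2,4):dx=+4,dy=+17->C; (2,5):dx=+5,dy=+9->C
  (2,6):dx=+9,dy=+16->C; (2,7):dx=+2,dy=+3->C; (2,8):dx=+12,dy=+7->C; (2,9):dx=+1,dy=+2->C
  (2,10):dx=+3,dy=+5->C; (3,4):dx=-4,dy=+4->D; (3,5):dx=-3,dy=-4->C; (3,6):dx=+1,dy=+3->C
  (3,7):dx=-6,dy=-10->C; (3,8):dx=+4,dy=-6->D; (3,9):dx=-7,dy=-11->C; (3,10):dx=-5,dy=-8->C
  (4,5):dx=+1,dy=-8->D; (4,6):dx=+5,dy=-1->D; (4,7):dx=-2,dy=-14->C; (4,8):dx=+8,dy=-10->D
  (4,9):dx=-3,dy=-15->C; (4,10):dx=-1,dy=-12->C; (5,6):dx=+4,dy=+7->C; (5,7):dx=-3,dy=-6->C
  (5,8):dx=+7,dy=-2->D; (5,9):dx=-4,dy=-7->C; (5,10):dx=-2,dy=-4->C; (6,7):dx=-7,dy=-13->C
  (6,8):dx=+3,dy=-9->D; (6,9):dx=-8,dy=-14->C; (6,10):dx=-6,dy=-11->C; (7,8):dx=+10,dy=+4->C
  (7,9):dx=-1,dy=-1->C; (7,10):dx=+1,dy=+2->C; (8,9):dx=-11,dy=-5->C; (8,10):dx=-9,dy=-2->C
  (9,10):dx=+2,dy=+3->C
Step 2: C = 36, D = 9, total pairs = 45.
Step 3: tau = (C - D)/(n(n-1)/2) = (36 - 9)/45 = 0.600000.
Step 4: Exact two-sided p-value (enumerate n! = 3628800 permutations of y under H0): p = 0.016666.
Step 5: alpha = 0.05. reject H0.

tau_b = 0.6000 (C=36, D=9), p = 0.016666, reject H0.


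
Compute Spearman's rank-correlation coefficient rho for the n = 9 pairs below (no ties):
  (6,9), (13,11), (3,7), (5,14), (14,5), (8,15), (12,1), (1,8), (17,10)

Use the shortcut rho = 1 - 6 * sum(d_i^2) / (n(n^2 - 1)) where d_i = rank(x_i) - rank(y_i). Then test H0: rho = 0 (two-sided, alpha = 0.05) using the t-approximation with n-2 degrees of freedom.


Step 1: Rank x and y separately (midranks; no ties here).
rank(x): 6->4, 13->7, 3->2, 5->3, 14->8, 8->5, 12->6, 1->1, 17->9
rank(y): 9->5, 11->7, 7->3, 14->8, 5->2, 15->9, 1->1, 8->4, 10->6
Step 2: d_i = R_x(i) - R_y(i); compute d_i^2.
  (4-5)^2=1, (7-7)^2=0, (2-3)^2=1, (3-8)^2=25, (8-2)^2=36, (5-9)^2=16, (6-1)^2=25, (1-4)^2=9, (9-6)^2=9
sum(d^2) = 122.
Step 3: rho = 1 - 6*122 / (9*(9^2 - 1)) = 1 - 732/720 = -0.016667.
Step 4: Under H0, t = rho * sqrt((n-2)/(1-rho^2)) = -0.0441 ~ t(7).
Step 5: Two-sided p-value from the t-distribution with 7 df = 0.966055.
Step 6: alpha = 0.05. fail to reject H0.

rho = -0.0167, p = 0.966055, fail to reject H0 at alpha = 0.05.


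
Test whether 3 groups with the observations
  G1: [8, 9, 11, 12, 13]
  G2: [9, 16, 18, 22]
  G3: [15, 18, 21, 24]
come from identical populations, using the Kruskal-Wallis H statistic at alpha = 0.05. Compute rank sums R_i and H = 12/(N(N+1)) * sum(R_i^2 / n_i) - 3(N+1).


Step 1: Combine all N = 13 observations and assign midranks.
sorted (value, group, rank): (8,G1,1), (9,G1,2.5), (9,G2,2.5), (11,G1,4), (12,G1,5), (13,G1,6), (15,G3,7), (16,G2,8), (18,G2,9.5), (18,G3,9.5), (21,G3,11), (22,G2,12), (24,G3,13)
Step 2: Sum ranks within each group.
R_1 = 18.5 (n_1 = 5)
R_2 = 32 (n_2 = 4)
R_3 = 40.5 (n_3 = 4)
Step 3: H = 12/(N(N+1)) * sum(R_i^2/n_i) - 3(N+1)
     = 12/(13*14) * (18.5^2/5 + 32^2/4 + 40.5^2/4) - 3*14
     = 0.065934 * 734.513 - 42
     = 6.429396.
Step 4: Ties present; correction factor C = 1 - 12/(13^3 - 13) = 0.994505. Corrected H = 6.429396 / 0.994505 = 6.464917.
Step 5: Under H0, H ~ chi^2(2); p-value = 0.039460.
Step 6: alpha = 0.05. reject H0.

H = 6.4649, df = 2, p = 0.039460, reject H0.


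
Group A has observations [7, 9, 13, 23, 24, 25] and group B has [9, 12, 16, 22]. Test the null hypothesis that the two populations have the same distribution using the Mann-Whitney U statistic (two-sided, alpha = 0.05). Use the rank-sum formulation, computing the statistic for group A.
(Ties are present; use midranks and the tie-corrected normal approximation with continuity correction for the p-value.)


Step 1: Combine and sort all 10 observations; assign midranks.
sorted (value, group): (7,X), (9,X), (9,Y), (12,Y), (13,X), (16,Y), (22,Y), (23,X), (24,X), (25,X)
ranks: 7->1, 9->2.5, 9->2.5, 12->4, 13->5, 16->6, 22->7, 23->8, 24->9, 25->10
Step 2: Rank sum for X: R1 = 1 + 2.5 + 5 + 8 + 9 + 10 = 35.5.
Step 3: U_X = R1 - n1(n1+1)/2 = 35.5 - 6*7/2 = 35.5 - 21 = 14.5.
       U_Y = n1*n2 - U_X = 24 - 14.5 = 9.5.
Step 4: Ties are present, so use the tie-corrected normal approximation (with continuity correction) for the p-value.
Step 5: p-value = 0.668870; compare to alpha = 0.05. fail to reject H0.

U_X = 14.5, p = 0.668870, fail to reject H0 at alpha = 0.05.


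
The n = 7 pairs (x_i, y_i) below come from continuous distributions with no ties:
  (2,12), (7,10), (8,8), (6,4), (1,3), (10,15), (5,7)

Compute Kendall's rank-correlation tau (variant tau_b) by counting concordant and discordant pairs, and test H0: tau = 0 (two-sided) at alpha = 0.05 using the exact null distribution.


Step 1: Enumerate the 21 unordered pairs (i,j) with i<j and classify each by sign(x_j-x_i) * sign(y_j-y_i).
  (1,2):dx=+5,dy=-2->D; (1,3):dx=+6,dy=-4->D; (1,4):dx=+4,dy=-8->D; (1,5):dx=-1,dy=-9->C
  (1,6):dx=+8,dy=+3->C; (1,7):dx=+3,dy=-5->D; (2,3):dx=+1,dy=-2->D; (2,4):dx=-1,dy=-6->C
  (2,5):dx=-6,dy=-7->C; (2,6):dx=+3,dy=+5->C; (2,7):dx=-2,dy=-3->C; (3,4):dx=-2,dy=-4->C
  (3,5):dx=-7,dy=-5->C; (3,6):dx=+2,dy=+7->C; (3,7):dx=-3,dy=-1->C; (4,5):dx=-5,dy=-1->C
  (4,6):dx=+4,dy=+11->C; (4,7):dx=-1,dy=+3->D; (5,6):dx=+9,dy=+12->C; (5,7):dx=+4,dy=+4->C
  (6,7):dx=-5,dy=-8->C
Step 2: C = 15, D = 6, total pairs = 21.
Step 3: tau = (C - D)/(n(n-1)/2) = (15 - 6)/21 = 0.428571.
Step 4: Exact two-sided p-value (enumerate n! = 5040 permutations of y under H0): p = 0.238889.
Step 5: alpha = 0.05. fail to reject H0.

tau_b = 0.4286 (C=15, D=6), p = 0.238889, fail to reject H0.


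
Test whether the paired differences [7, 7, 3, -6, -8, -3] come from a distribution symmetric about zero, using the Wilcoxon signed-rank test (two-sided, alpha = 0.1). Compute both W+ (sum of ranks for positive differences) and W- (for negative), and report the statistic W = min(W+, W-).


Step 1: Drop any zero differences (none here) and take |d_i|.
|d| = [7, 7, 3, 6, 8, 3]
Step 2: Midrank |d_i| (ties get averaged ranks).
ranks: |7|->4.5, |7|->4.5, |3|->1.5, |6|->3, |8|->6, |3|->1.5
Step 3: Attach original signs; sum ranks with positive sign and with negative sign.
W+ = 4.5 + 4.5 + 1.5 = 10.5
W- = 3 + 6 + 1.5 = 10.5
(Check: W+ + W- = 21 should equal n(n+1)/2 = 21.)
Step 4: Test statistic W = min(W+, W-) = 10.5.
Step 5: Ties in |d|, so use the tie-corrected normal approximation.
        E[W] = n(n+1)/4 = 6*7/4 = 10.5.
        Tie groups: |d|=3 (t=2), |d|=7 (t=2); sum(t^3 - t) = 12.
        Var[W] = n(n+1)(2n+1)/24 - sum(t^3-t)/48 = 546/24 - 12/48 = 22.5.
        z = (W - E[W]) / sqrt(Var[W]) = (10.5 - 10.5) / 4.7434 = 0.0000.
        Two-sided p = 2*Phi(z) = 1.000000.
Step 6: alpha = 0.1. fail to reject H0.

W+ = 10.5, W- = 10.5, W = min = 10.5, p = 1.000000, fail to reject H0.


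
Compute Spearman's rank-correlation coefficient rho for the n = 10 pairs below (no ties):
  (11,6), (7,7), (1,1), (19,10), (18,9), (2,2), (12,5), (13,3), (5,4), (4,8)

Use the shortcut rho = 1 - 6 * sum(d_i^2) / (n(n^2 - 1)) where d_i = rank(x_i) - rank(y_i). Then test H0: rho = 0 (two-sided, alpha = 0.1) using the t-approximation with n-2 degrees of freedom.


Step 1: Rank x and y separately (midranks; no ties here).
rank(x): 11->6, 7->5, 1->1, 19->10, 18->9, 2->2, 12->7, 13->8, 5->4, 4->3
rank(y): 6->6, 7->7, 1->1, 10->10, 9->9, 2->2, 5->5, 3->3, 4->4, 8->8
Step 2: d_i = R_x(i) - R_y(i); compute d_i^2.
  (6-6)^2=0, (5-7)^2=4, (1-1)^2=0, (10-10)^2=0, (9-9)^2=0, (2-2)^2=0, (7-5)^2=4, (8-3)^2=25, (4-4)^2=0, (3-8)^2=25
sum(d^2) = 58.
Step 3: rho = 1 - 6*58 / (10*(10^2 - 1)) = 1 - 348/990 = 0.648485.
Step 4: Under H0, t = rho * sqrt((n-2)/(1-rho^2)) = 2.4095 ~ t(8).
Step 5: Two-sided p-value from the t-distribution with 8 df = 0.042540.
Step 6: alpha = 0.1. reject H0.

rho = 0.6485, p = 0.042540, reject H0 at alpha = 0.1.


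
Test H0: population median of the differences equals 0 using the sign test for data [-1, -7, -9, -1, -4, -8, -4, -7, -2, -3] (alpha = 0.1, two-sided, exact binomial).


Step 1: Discard zero differences. Original n = 10; n_eff = number of nonzero differences = 10.
Nonzero differences (with sign): -1, -7, -9, -1, -4, -8, -4, -7, -2, -3
Step 2: Count signs: positive = 0, negative = 10.
Step 3: Under H0: P(positive) = 0.5, so the number of positives S ~ Bin(10, 0.5).
Step 4: Two-sided exact p-value = sum of Bin(10,0.5) probabilities at or below the observed probability = 0.001953.
Step 5: alpha = 0.1. reject H0.

n_eff = 10, pos = 0, neg = 10, p = 0.001953, reject H0.


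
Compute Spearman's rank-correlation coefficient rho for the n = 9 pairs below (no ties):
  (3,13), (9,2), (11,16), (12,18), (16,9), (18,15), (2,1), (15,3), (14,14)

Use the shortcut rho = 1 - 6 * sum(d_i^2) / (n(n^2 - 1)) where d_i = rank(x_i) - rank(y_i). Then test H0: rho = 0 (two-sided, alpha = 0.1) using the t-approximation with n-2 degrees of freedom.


Step 1: Rank x and y separately (midranks; no ties here).
rank(x): 3->2, 9->3, 11->4, 12->5, 16->8, 18->9, 2->1, 15->7, 14->6
rank(y): 13->5, 2->2, 16->8, 18->9, 9->4, 15->7, 1->1, 3->3, 14->6
Step 2: d_i = R_x(i) - R_y(i); compute d_i^2.
  (2-5)^2=9, (3-2)^2=1, (4-8)^2=16, (5-9)^2=16, (8-4)^2=16, (9-7)^2=4, (1-1)^2=0, (7-3)^2=16, (6-6)^2=0
sum(d^2) = 78.
Step 3: rho = 1 - 6*78 / (9*(9^2 - 1)) = 1 - 468/720 = 0.350000.
Step 4: Under H0, t = rho * sqrt((n-2)/(1-rho^2)) = 0.9885 ~ t(7).
Step 5: Two-sided p-value from the t-distribution with 7 df = 0.355820.
Step 6: alpha = 0.1. fail to reject H0.

rho = 0.3500, p = 0.355820, fail to reject H0 at alpha = 0.1.


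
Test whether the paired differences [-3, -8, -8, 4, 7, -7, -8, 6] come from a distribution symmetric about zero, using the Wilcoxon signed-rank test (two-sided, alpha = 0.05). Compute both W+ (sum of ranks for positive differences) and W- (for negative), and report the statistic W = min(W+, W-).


Step 1: Drop any zero differences (none here) and take |d_i|.
|d| = [3, 8, 8, 4, 7, 7, 8, 6]
Step 2: Midrank |d_i| (ties get averaged ranks).
ranks: |3|->1, |8|->7, |8|->7, |4|->2, |7|->4.5, |7|->4.5, |8|->7, |6|->3
Step 3: Attach original signs; sum ranks with positive sign and with negative sign.
W+ = 2 + 4.5 + 3 = 9.5
W- = 1 + 7 + 7 + 4.5 + 7 = 26.5
(Check: W+ + W- = 36 should equal n(n+1)/2 = 36.)
Step 4: Test statistic W = min(W+, W-) = 9.5.
Step 5: Ties in |d|, so use the tie-corrected normal approximation.
        E[W] = n(n+1)/4 = 8*9/4 = 18.
        Tie groups: |d|=7 (t=2), |d|=8 (t=3); sum(t^3 - t) = 30.
        Var[W] = n(n+1)(2n+1)/24 - sum(t^3-t)/48 = 1224/24 - 30/48 = 50.375.
        z = (W - E[W]) / sqrt(Var[W]) = (9.5 - 18) / 7.0975 = -1.1976.
        Two-sided p = 2*Phi(z) = 0.231073.
Step 6: alpha = 0.05. fail to reject H0.

W+ = 9.5, W- = 26.5, W = min = 9.5, p = 0.231073, fail to reject H0.


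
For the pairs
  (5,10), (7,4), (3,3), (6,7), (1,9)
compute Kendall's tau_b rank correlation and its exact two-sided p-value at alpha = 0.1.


Step 1: Enumerate the 10 unordered pairs (i,j) with i<j and classify each by sign(x_j-x_i) * sign(y_j-y_i).
  (1,2):dx=+2,dy=-6->D; (1,3):dx=-2,dy=-7->C; (1,4):dx=+1,dy=-3->D; (1,5):dx=-4,dy=-1->C
  (2,3):dx=-4,dy=-1->C; (2,4):dx=-1,dy=+3->D; (2,5):dx=-6,dy=+5->D; (3,4):dx=+3,dy=+4->C
  (3,5):dx=-2,dy=+6->D; (4,5):dx=-5,dy=+2->D
Step 2: C = 4, D = 6, total pairs = 10.
Step 3: tau = (C - D)/(n(n-1)/2) = (4 - 6)/10 = -0.200000.
Step 4: Exact two-sided p-value (enumerate n! = 120 permutations of y under H0): p = 0.816667.
Step 5: alpha = 0.1. fail to reject H0.

tau_b = -0.2000 (C=4, D=6), p = 0.816667, fail to reject H0.


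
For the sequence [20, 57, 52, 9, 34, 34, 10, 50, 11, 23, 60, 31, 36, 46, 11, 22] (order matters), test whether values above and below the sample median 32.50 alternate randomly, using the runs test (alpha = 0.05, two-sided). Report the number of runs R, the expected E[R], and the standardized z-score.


Step 1: Compute median = 32.50; label A = above, B = below.
Labels in order: BAABAABABBABAABB  (n_A = 8, n_B = 8)
Step 2: Count runs R = 11.
Step 3: Under H0 (random ordering), E[R] = 2*n_A*n_B/(n_A+n_B) + 1 = 2*8*8/16 + 1 = 9.0000.
        Var[R] = 2*n_A*n_B*(2*n_A*n_B - n_A - n_B) / ((n_A+n_B)^2 * (n_A+n_B-1)) = 14336/3840 = 3.7333.
        SD[R] = 1.9322.
Step 4: Continuity-corrected z = (R - 0.5 - E[R]) / SD[R] = (11 - 0.5 - 9.0000) / 1.9322 = 0.7763.
Step 5: Two-sided p-value via normal approximation = 2*(1 - Phi(|z|)) = 0.437558.
Step 6: alpha = 0.05. fail to reject H0.

R = 11, z = 0.7763, p = 0.437558, fail to reject H0.


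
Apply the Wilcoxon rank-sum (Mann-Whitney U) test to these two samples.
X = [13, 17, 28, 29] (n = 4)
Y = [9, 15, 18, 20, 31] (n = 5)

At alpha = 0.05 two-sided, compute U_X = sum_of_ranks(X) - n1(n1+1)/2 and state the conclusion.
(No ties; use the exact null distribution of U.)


Step 1: Combine and sort all 9 observations; assign midranks.
sorted (value, group): (9,Y), (13,X), (15,Y), (17,X), (18,Y), (20,Y), (28,X), (29,X), (31,Y)
ranks: 9->1, 13->2, 15->3, 17->4, 18->5, 20->6, 28->7, 29->8, 31->9
Step 2: Rank sum for X: R1 = 2 + 4 + 7 + 8 = 21.
Step 3: U_X = R1 - n1(n1+1)/2 = 21 - 4*5/2 = 21 - 10 = 11.
       U_Y = n1*n2 - U_X = 20 - 11 = 9.
Step 4: No ties, so the exact null distribution of U (based on enumerating the C(9,4) = 126 equally likely rank assignments) gives the two-sided p-value.
Step 5: p-value = 0.904762; compare to alpha = 0.05. fail to reject H0.

U_X = 11, p = 0.904762, fail to reject H0 at alpha = 0.05.


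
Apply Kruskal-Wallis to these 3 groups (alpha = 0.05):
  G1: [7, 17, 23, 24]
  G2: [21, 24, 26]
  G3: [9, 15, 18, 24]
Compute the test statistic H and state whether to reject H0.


Step 1: Combine all N = 11 observations and assign midranks.
sorted (value, group, rank): (7,G1,1), (9,G3,2), (15,G3,3), (17,G1,4), (18,G3,5), (21,G2,6), (23,G1,7), (24,G1,9), (24,G2,9), (24,G3,9), (26,G2,11)
Step 2: Sum ranks within each group.
R_1 = 21 (n_1 = 4)
R_2 = 26 (n_2 = 3)
R_3 = 19 (n_3 = 4)
Step 3: H = 12/(N(N+1)) * sum(R_i^2/n_i) - 3(N+1)
     = 12/(11*12) * (21^2/4 + 26^2/3 + 19^2/4) - 3*12
     = 0.090909 * 425.833 - 36
     = 2.712121.
Step 4: Ties present; correction factor C = 1 - 24/(11^3 - 11) = 0.981818. Corrected H = 2.712121 / 0.981818 = 2.762346.
Step 5: Under H0, H ~ chi^2(2); p-value = 0.251284.
Step 6: alpha = 0.05. fail to reject H0.

H = 2.7623, df = 2, p = 0.251284, fail to reject H0.


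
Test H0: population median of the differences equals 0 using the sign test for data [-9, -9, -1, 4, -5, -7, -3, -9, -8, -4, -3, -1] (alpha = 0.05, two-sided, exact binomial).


Step 1: Discard zero differences. Original n = 12; n_eff = number of nonzero differences = 12.
Nonzero differences (with sign): -9, -9, -1, +4, -5, -7, -3, -9, -8, -4, -3, -1
Step 2: Count signs: positive = 1, negative = 11.
Step 3: Under H0: P(positive) = 0.5, so the number of positives S ~ Bin(12, 0.5).
Step 4: Two-sided exact p-value = sum of Bin(12,0.5) probabilities at or below the observed probability = 0.006348.
Step 5: alpha = 0.05. reject H0.

n_eff = 12, pos = 1, neg = 11, p = 0.006348, reject H0.


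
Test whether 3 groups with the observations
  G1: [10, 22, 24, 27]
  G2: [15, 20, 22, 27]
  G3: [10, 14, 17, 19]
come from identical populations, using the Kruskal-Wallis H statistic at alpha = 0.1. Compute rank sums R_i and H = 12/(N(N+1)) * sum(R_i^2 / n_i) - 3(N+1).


Step 1: Combine all N = 12 observations and assign midranks.
sorted (value, group, rank): (10,G1,1.5), (10,G3,1.5), (14,G3,3), (15,G2,4), (17,G3,5), (19,G3,6), (20,G2,7), (22,G1,8.5), (22,G2,8.5), (24,G1,10), (27,G1,11.5), (27,G2,11.5)
Step 2: Sum ranks within each group.
R_1 = 31.5 (n_1 = 4)
R_2 = 31 (n_2 = 4)
R_3 = 15.5 (n_3 = 4)
Step 3: H = 12/(N(N+1)) * sum(R_i^2/n_i) - 3(N+1)
     = 12/(12*13) * (31.5^2/4 + 31^2/4 + 15.5^2/4) - 3*13
     = 0.076923 * 548.375 - 39
     = 3.182692.
Step 4: Ties present; correction factor C = 1 - 18/(12^3 - 12) = 0.989510. Corrected H = 3.182692 / 0.989510 = 3.216431.
Step 5: Under H0, H ~ chi^2(2); p-value = 0.200245.
Step 6: alpha = 0.1. fail to reject H0.

H = 3.2164, df = 2, p = 0.200245, fail to reject H0.


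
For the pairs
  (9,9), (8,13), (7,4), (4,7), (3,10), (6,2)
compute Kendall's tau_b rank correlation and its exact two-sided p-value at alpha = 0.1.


Step 1: Enumerate the 15 unordered pairs (i,j) with i<j and classify each by sign(x_j-x_i) * sign(y_j-y_i).
  (1,2):dx=-1,dy=+4->D; (1,3):dx=-2,dy=-5->C; (1,4):dx=-5,dy=-2->C; (1,5):dx=-6,dy=+1->D
  (1,6):dx=-3,dy=-7->C; (2,3):dx=-1,dy=-9->C; (2,4):dx=-4,dy=-6->C; (2,5):dx=-5,dy=-3->C
  (2,6):dx=-2,dy=-11->C; (3,4):dx=-3,dy=+3->D; (3,5):dx=-4,dy=+6->D; (3,6):dx=-1,dy=-2->C
  (4,5):dx=-1,dy=+3->D; (4,6):dx=+2,dy=-5->D; (5,6):dx=+3,dy=-8->D
Step 2: C = 8, D = 7, total pairs = 15.
Step 3: tau = (C - D)/(n(n-1)/2) = (8 - 7)/15 = 0.066667.
Step 4: Exact two-sided p-value (enumerate n! = 720 permutations of y under H0): p = 1.000000.
Step 5: alpha = 0.1. fail to reject H0.

tau_b = 0.0667 (C=8, D=7), p = 1.000000, fail to reject H0.
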